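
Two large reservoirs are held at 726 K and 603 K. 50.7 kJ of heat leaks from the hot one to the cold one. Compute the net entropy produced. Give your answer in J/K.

ΔS_total = 14.2 J/K

ΔS_hot = −Q/T_H = −50700/726 = -69.83 J/K and ΔS_cold = +Q/T_C = 50700/603 = 84.08 J/K.
ΔS_total = -69.83 + 84.08 = 14.2 J/K, positive as the second law requires.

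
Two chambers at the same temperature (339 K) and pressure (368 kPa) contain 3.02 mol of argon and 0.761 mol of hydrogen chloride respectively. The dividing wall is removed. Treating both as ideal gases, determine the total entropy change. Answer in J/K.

Mole fractions: x_A = 3.02/3.78 = 0.799, x_B = 0.201.
ΔS_mix = −R(n_A ln x_A + n_B ln x_B) = −8.314 × (3.02 ln 0.799 + 0.761 ln 0.201) = 15.8 J/K.

ΔS_mix = 15.8 J/K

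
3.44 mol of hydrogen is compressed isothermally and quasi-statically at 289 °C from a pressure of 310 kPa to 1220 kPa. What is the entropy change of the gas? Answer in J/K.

ΔS_gas = -39.2 J/K

For an isothermal ideal gas ΔS_gas = nR ln(P₁/P₂) = 3.44 × 8.314 × ln(310/1220) = -39.2 J/K.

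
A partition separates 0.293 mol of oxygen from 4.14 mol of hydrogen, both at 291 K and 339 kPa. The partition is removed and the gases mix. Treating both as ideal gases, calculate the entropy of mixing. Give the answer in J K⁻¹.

ΔS_mix = 8.97 J/K

Mole fractions: x_A = 0.293/4.43 = 0.0661, x_B = 0.934.
ΔS_mix = −R(n_A ln x_A + n_B ln x_B) = −8.314 × (0.293 ln 0.0661 + 4.14 ln 0.934) = 8.97 J/K.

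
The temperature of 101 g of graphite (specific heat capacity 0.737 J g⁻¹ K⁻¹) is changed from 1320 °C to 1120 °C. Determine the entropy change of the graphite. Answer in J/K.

In kelvin: T₁ = 1593.15 K, T₂ = 1393.15 K. ΔS = ∫dQ_rev/T = m c ln(T₂/T₁) = 101 × 0.737 × ln(1393.15/1593.15) = -9.99 J/K.

ΔS = -9.99 J/K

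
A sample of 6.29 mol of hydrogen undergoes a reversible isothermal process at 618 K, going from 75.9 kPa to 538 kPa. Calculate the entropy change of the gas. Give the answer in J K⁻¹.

ΔS_gas = -102 J/K

For an isothermal ideal gas ΔS_gas = nR ln(P₁/P₂) = 6.29 × 8.314 × ln(75.9/538) = -102 J/K.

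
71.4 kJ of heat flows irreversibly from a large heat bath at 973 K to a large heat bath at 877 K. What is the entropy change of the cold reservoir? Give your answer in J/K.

The cold reservoir gains heat Q, so ΔS_cold = +Q/T_C = 71400/877 = 81.4 J/K.

ΔS_cold = 81.4 J/K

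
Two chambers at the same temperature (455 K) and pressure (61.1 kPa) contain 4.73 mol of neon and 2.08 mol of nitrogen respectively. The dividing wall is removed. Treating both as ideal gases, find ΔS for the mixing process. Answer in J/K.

Mole fractions: x_A = 4.73/6.81 = 0.695, x_B = 0.305.
ΔS_mix = −R(n_A ln x_A + n_B ln x_B) = −8.314 × (4.73 ln 0.695 + 2.08 ln 0.305) = 34.8 J/K.

ΔS_mix = 34.8 J/K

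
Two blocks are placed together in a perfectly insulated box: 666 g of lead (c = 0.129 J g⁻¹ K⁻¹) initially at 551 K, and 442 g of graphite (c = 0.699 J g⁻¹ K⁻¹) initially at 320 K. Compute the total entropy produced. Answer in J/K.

ΔS_total = 10.9 J/K

Energy balance: T_f = (m₁c₁T₁ + m₂c₂T₂)/(m₁c₁ + m₂c₂) = 370.26 K.
ΔS₁ = m₁c₁ ln(T_f/T₁) = 85.914 × ln(370.26/551) = -34.15 J/K.
ΔS₂ = m₂c₂ ln(T_f/T₂) = 308.958 × ln(370.26/320) = 45.07 J/K.
ΔS_total = -34.15 + 45.07 = 10.9 J/K.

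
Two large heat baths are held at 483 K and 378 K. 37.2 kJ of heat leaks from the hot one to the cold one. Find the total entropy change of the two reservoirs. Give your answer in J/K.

ΔS_hot = −Q/T_H = −37200/483 = -77.02 J/K and ΔS_cold = +Q/T_C = 37200/378 = 98.41 J/K.
ΔS_total = -77.02 + 98.41 = 21.4 J/K, positive as the second law requires.

ΔS_total = 21.4 J/K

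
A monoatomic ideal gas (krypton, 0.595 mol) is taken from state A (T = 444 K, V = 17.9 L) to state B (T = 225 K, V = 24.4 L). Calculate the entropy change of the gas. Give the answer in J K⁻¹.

Entropy is a state function: ΔS = nC_V ln(T₂/T₁) + nR ln(V₂/V₁), with C_V = 3R/2 = 12.47 J mol⁻¹ K⁻¹ for a monoatomic ideal gas.
ΔS = 0.595 × [12.47 × ln(225/444) + 8.314 × ln(24.4/17.9)] = -3.51 J/K.

ΔS = -3.51 J/K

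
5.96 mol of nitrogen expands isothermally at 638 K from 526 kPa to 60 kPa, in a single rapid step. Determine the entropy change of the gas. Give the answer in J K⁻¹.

ΔS_gas = 108 J/K

Entropy is a state function, so ΔS_gas depends only on the end states.
For an isothermal ideal gas ΔS_gas = nR ln(P₁/P₂) = 5.96 × 8.314 × ln(526/60) = 108 J/K.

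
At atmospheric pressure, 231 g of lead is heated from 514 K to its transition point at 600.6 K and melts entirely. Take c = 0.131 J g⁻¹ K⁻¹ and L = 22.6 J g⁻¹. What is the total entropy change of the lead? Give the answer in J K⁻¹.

ΔS = 13.4 J/K

Warming step: ΔS₁ = m c ln(T_tr/T_i) = 231 × 0.131 × ln(600.6/514) = 4.712 J/K.
Phase change: ΔS₂ = +mL/T_tr = 231 × 22.6 / 600.6 = 8.692 J/K.
ΔS_total = (4.712) + (8.692) = 13.4 J/K.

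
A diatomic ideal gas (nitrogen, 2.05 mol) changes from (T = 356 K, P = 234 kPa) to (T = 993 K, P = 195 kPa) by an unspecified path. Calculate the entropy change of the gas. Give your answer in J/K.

ΔS = nC_p ln(T₂/T₁) − nR ln(P₂/P₁), with C_p = 7R/2 = 29.1 J mol⁻¹ K⁻¹ for a diatomic ideal gas.
ΔS = 2.05 × [29.1 × ln(993/356) − 8.314 × ln(195/234)] = 64.3 J/K.

ΔS = 64.3 J/K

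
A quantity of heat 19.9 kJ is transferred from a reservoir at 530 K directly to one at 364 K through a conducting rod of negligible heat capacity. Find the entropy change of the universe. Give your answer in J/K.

ΔS_total = 17.1 J/K

ΔS_hot = −Q/T_H = −19900/530 = -37.55 J/K and ΔS_cold = +Q/T_C = 19900/364 = 54.67 J/K.
ΔS_total = -37.55 + 54.67 = 17.1 J/K, positive as the second law requires.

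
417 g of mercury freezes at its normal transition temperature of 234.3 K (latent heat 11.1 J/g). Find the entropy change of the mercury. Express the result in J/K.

Heat released by the substance: Q = −mL = −417 × 11.1 = −4628.7 J.
At constant T, ΔS = Q_rev/T = −4628.7 / 234.3 = -19.8 J/K.

ΔS = -19.8 J/K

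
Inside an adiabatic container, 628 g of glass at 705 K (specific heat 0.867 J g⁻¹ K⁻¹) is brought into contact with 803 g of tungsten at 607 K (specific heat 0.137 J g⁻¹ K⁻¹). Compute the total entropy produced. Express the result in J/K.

ΔS_total = 0.991 J/K

Energy balance: T_f = (m₁c₁T₁ + m₂c₂T₂)/(m₁c₁ + m₂c₂) = 688.53 K.
ΔS₁ = m₁c₁ ln(T_f/T₁) = 544.476 × ln(688.53/705) = -12.873 J/K.
ΔS₂ = m₂c₂ ln(T_f/T₂) = 110.011 × ln(688.53/607) = 13.864 J/K.
ΔS_total = -12.873 + 13.864 = 0.991 J/K.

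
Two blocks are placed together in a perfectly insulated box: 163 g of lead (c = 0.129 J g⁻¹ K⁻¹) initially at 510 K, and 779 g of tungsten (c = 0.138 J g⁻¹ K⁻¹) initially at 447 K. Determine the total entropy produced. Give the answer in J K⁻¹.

ΔS_total = 0.157 J/K

Energy balance: T_f = (m₁c₁T₁ + m₂c₂T₂)/(m₁c₁ + m₂c₂) = 457.31 K.
ΔS₁ = m₁c₁ ln(T_f/T₁) = 21.027 × ln(457.31/510) = -2.29313 J/K.
ΔS₂ = m₂c₂ ln(T_f/T₂) = 107.502 × ln(457.31/447) = 2.45057 J/K.
ΔS_total = -2.29313 + 2.45057 = 0.157 J/K.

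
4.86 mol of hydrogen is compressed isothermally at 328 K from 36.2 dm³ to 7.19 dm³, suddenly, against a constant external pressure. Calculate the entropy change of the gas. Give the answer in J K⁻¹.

ΔS_gas = -65.3 J/K

Entropy is a state function, so ΔS_gas depends only on the end states.
For an isothermal ideal gas ΔS_gas = nR ln(V₂/V₁) = 4.86 × 8.314 × ln(7.19/36.2) = -65.3 J/K.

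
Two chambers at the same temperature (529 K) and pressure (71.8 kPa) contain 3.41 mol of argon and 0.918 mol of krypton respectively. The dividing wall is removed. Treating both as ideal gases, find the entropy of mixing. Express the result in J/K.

ΔS_mix = 18.6 J/K

Mole fractions: x_A = 3.41/4.33 = 0.788, x_B = 0.212.
ΔS_mix = −R(n_A ln x_A + n_B ln x_B) = −8.314 × (3.41 ln 0.788 + 0.918 ln 0.212) = 18.6 J/K.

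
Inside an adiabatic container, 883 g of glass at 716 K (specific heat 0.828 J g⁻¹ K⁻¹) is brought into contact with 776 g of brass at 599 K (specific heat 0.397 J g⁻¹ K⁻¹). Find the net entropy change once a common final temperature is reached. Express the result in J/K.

Energy balance: T_f = (m₁c₁T₁ + m₂c₂T₂)/(m₁c₁ + m₂c₂) = 681.32 K.
ΔS₁ = m₁c₁ ln(T_f/T₁) = 731.124 × ln(681.32/716) = -36.304 J/K.
ΔS₂ = m₂c₂ ln(T_f/T₂) = 308.072 × ln(681.32/599) = 39.668 J/K.
ΔS_total = -36.304 + 39.668 = 3.36 J/K.

ΔS_total = 3.36 J/K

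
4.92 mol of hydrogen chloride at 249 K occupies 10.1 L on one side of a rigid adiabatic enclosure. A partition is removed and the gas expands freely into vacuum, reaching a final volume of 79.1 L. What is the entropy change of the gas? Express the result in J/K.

ΔS_gas = 84.2 J/K

No heat is exchanged and no work is done, so the ideal-gas temperature stays constant.
Entropy is a state function; using a reversible isothermal path, ΔS_gas = nR ln(V₂/V₁) = 4.92 × 8.314 × ln(79.1/10.1) = 84.2 J/K.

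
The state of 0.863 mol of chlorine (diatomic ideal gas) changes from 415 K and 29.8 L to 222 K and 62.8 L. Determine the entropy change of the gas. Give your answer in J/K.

ΔS = -5.87 J/K

Entropy is a state function: ΔS = nC_V ln(T₂/T₁) + nR ln(V₂/V₁), with C_V = 5R/2 = 20.79 J mol⁻¹ K⁻¹ for a diatomic ideal gas.
ΔS = 0.863 × [20.79 × ln(222/415) + 8.314 × ln(62.8/29.8)] = -5.87 J/K.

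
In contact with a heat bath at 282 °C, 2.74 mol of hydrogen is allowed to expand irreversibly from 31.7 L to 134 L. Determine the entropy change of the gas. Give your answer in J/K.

ΔS_gas = 32.8 J/K

Entropy is a state function, so ΔS_gas depends only on the end states.
For an isothermal ideal gas ΔS_gas = nR ln(V₂/V₁) = 2.74 × 8.314 × ln(134/31.7) = 32.8 J/K.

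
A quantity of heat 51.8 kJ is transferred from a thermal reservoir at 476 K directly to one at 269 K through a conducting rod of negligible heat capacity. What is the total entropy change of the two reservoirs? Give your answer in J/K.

ΔS_total = 83.7 J/K

ΔS_hot = −Q/T_H = −51800/476 = -108.824 J/K and ΔS_cold = +Q/T_C = 51800/269 = 192.565 J/K.
ΔS_total = -108.824 + 192.565 = 83.7 J/K, positive as the second law requires.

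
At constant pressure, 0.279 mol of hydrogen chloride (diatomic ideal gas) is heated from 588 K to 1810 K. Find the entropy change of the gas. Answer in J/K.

At constant pressure, ΔS = nC_p ln(T₂/T₁) with C_p = 7R/2 = 29.1 J mol⁻¹ K⁻¹.
ΔS = 0.279 × 29.1 × ln(1810/588) = 9.13 J/K.

ΔS = 9.13 J/K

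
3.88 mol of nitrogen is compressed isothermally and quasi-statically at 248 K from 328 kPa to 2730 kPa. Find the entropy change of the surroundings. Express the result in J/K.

ΔS_surr = 68.4 J/K

For an isothermal ideal gas ΔS_gas = nR ln(P₁/P₂) = 3.88 × 8.314 × ln(328/2730) = -68.4 J/K.
The process is reversible, so ΔS_surr = −ΔS_gas = 68.4 J/K and ΔS_universe = 0.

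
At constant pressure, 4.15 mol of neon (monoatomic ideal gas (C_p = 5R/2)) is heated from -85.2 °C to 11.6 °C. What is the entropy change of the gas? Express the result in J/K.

In kelvin: T₁ = 187.95 K, T₂ = 284.75 K. At constant pressure, ΔS = nC_p ln(T₂/T₁) with C_p = 5R/2 = 20.79 J mol⁻¹ K⁻¹.
ΔS = 4.15 × 20.79 × ln(284.75/187.95) = 35.8 J/K.

ΔS = 35.8 J/K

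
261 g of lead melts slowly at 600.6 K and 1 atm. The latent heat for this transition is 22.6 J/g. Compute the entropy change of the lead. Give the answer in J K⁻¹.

Heat absorbed by the substance: Q = mL = 261 × 22.6 = 5898.6 J.
At constant T, ΔS = Q_rev/T = 5898.6 / 600.6 = 9.82 J/K.

ΔS = 9.82 J/K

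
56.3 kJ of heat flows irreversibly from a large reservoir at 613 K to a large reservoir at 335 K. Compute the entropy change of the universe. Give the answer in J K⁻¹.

ΔS_hot = −Q/T_H = −56300/613 = -91.843 J/K and ΔS_cold = +Q/T_C = 56300/335 = 168.06 J/K.
ΔS_total = -91.843 + 168.06 = 76.2 J/K, positive as the second law requires.

ΔS_total = 76.2 J/K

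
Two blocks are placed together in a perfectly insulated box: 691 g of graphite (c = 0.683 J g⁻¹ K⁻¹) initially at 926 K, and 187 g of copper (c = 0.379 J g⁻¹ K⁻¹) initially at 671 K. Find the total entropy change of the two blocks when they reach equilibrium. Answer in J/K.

ΔS_total = 2.95 J/K

Energy balance: T_f = (m₁c₁T₁ + m₂c₂T₂)/(m₁c₁ + m₂c₂) = 892.71 K.
ΔS₁ = m₁c₁ ln(T_f/T₁) = 471.953 × ln(892.71/926) = -17.28 J/K.
ΔS₂ = m₂c₂ ln(T_f/T₂) = 70.873 × ln(892.71/671) = 20.23 J/K.
ΔS_total = -17.28 + 20.23 = 2.95 J/K.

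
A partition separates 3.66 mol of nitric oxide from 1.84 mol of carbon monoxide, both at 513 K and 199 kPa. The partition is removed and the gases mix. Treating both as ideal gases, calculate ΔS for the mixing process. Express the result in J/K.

ΔS_mix = 29.1 J/K

Mole fractions: x_A = 3.66/5.5 = 0.665, x_B = 0.335.
ΔS_mix = −R(n_A ln x_A + n_B ln x_B) = −8.314 × (3.66 ln 0.665 + 1.84 ln 0.335) = 29.1 J/K.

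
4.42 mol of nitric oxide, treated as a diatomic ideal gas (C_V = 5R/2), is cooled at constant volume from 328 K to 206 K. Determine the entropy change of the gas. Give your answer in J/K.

At constant volume, ΔS = nC_V ln(T₂/T₁) with C_V = 5R/2 = 20.79 J mol⁻¹ K⁻¹.
ΔS = 4.42 × 20.79 × ln(206/328) = -42.7 J/K.

ΔS = -42.7 J/K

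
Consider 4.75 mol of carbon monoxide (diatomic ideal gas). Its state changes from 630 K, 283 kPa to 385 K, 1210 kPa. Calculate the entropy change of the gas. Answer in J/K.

ΔS = nC_p ln(T₂/T₁) − nR ln(P₂/P₁), with C_p = 7R/2 = 29.1 J mol⁻¹ K⁻¹ for a diatomic ideal gas.
ΔS = 4.75 × [29.1 × ln(385/630) − 8.314 × ln(1210/283)] = -125 J/K.

ΔS = -125 J/K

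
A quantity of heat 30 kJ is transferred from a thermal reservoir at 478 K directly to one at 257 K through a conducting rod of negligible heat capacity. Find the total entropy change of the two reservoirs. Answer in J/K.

ΔS_hot = −Q/T_H = −30000/478 = -62.762 J/K and ΔS_cold = +Q/T_C = 30000/257 = 116.73 J/K.
ΔS_total = -62.762 + 116.73 = 54 J/K, positive as the second law requires.

ΔS_total = 54 J/K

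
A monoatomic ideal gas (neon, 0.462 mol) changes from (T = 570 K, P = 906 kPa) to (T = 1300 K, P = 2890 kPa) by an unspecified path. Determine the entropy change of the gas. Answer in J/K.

ΔS = 3.46 J/K

ΔS = nC_p ln(T₂/T₁) − nR ln(P₂/P₁), with C_p = 5R/2 = 20.79 J mol⁻¹ K⁻¹ for a monoatomic ideal gas.
ΔS = 0.462 × [20.79 × ln(1300/570) − 8.314 × ln(2890/906)] = 3.46 J/K.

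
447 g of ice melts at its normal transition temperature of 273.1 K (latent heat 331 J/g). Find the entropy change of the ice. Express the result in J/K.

Heat absorbed by the substance: Q = mL = 447 × 331 = 147957 J.
At constant T, ΔS = Q_rev/T = 147957 / 273.1 = 542 J/K.

ΔS = 542 J/K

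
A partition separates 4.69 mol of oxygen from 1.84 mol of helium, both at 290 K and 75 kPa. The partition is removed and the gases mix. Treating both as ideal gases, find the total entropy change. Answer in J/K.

Mole fractions: x_A = 4.69/6.53 = 0.718, x_B = 0.282.
ΔS_mix = −R(n_A ln x_A + n_B ln x_B) = −8.314 × (4.69 ln 0.718 + 1.84 ln 0.282) = 32.3 J/K.

ΔS_mix = 32.3 J/K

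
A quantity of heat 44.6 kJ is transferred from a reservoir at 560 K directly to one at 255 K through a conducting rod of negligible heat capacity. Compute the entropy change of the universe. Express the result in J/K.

ΔS_total = 95.3 J/K

ΔS_hot = −Q/T_H = −44600/560 = -79.64 J/K and ΔS_cold = +Q/T_C = 44600/255 = 174.9 J/K.
ΔS_total = -79.64 + 174.9 = 95.3 J/K, positive as the second law requires.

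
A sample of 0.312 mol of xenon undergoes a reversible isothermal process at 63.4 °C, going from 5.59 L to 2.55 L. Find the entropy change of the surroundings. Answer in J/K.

ΔS_surr = 2.04 J/K

For an isothermal ideal gas ΔS_gas = nR ln(V₂/V₁) = 0.312 × 8.314 × ln(2.55/5.59) = -2.04 J/K.
The process is reversible, so ΔS_surr = −ΔS_gas = 2.04 J/K and ΔS_universe = 0.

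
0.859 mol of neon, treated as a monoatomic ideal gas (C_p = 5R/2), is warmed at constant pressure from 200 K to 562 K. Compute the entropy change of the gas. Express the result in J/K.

At constant pressure, ΔS = nC_p ln(T₂/T₁) with C_p = 5R/2 = 20.79 J mol⁻¹ K⁻¹.
ΔS = 0.859 × 20.79 × ln(562/200) = 18.4 J/K.

ΔS = 18.4 J/K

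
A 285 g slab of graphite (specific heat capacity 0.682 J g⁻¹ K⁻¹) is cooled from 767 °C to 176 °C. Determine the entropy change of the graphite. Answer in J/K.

ΔS = -163 J/K

In kelvin: T₁ = 1040.15 K, T₂ = 449.15 K. ΔS = ∫dQ_rev/T = m c ln(T₂/T₁) = 285 × 0.682 × ln(449.15/1040.15) = -163 J/K.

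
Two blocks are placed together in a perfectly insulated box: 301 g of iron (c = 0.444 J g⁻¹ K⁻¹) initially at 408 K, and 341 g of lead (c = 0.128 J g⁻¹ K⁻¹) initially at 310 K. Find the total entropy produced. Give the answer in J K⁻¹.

ΔS_total = 1.18 J/K

Energy balance: T_f = (m₁c₁T₁ + m₂c₂T₂)/(m₁c₁ + m₂c₂) = 383.87 K.
ΔS₁ = m₁c₁ ln(T_f/T₁) = 133.644 × ln(383.87/408) = -8.146 J/K.
ΔS₂ = m₂c₂ ln(T_f/T₂) = 43.648 × ln(383.87/310) = 9.329 J/K.
ΔS_total = -8.146 + 9.329 = 1.18 J/K.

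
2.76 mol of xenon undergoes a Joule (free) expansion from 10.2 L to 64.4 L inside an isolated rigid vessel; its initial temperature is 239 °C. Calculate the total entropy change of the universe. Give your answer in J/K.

ΔS_universe = 42.3 J/K

No heat is exchanged and no work is done, so the ideal-gas temperature stays constant.
Entropy is a state function; using a reversible isothermal path, ΔS_gas = nR ln(V₂/V₁) = 2.76 × 8.314 × ln(64.4/10.2) = 42.3 J/K.
The insulated surroundings exchange no heat, so ΔS_surr = 0 and ΔS_universe = ΔS_gas.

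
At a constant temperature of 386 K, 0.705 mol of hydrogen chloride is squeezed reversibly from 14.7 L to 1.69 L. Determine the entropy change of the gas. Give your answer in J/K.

ΔS_gas = -12.7 J/K

For an isothermal ideal gas ΔS_gas = nR ln(V₂/V₁) = 0.705 × 8.314 × ln(1.69/14.7) = -12.7 J/K.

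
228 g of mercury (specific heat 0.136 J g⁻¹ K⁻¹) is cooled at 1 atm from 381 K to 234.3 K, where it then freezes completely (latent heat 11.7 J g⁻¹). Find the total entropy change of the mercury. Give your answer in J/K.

ΔS = -26.5 J/K

Cooling step: ΔS₁ = m c ln(T_tr/T_i) = 228 × 0.136 × ln(234.3/381) = -15.08 J/K.
Phase change: ΔS₂ = −mL/T_tr = −228 × 11.7 / 234.3 = -11.39 J/K.
ΔS_total = (-15.08) + (-11.39) = -26.5 J/K.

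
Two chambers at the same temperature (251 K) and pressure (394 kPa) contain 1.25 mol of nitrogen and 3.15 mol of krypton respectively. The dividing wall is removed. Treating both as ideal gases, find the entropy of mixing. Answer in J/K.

Mole fractions: x_A = 1.25/4.4 = 0.284, x_B = 0.716.
ΔS_mix = −R(n_A ln x_A + n_B ln x_B) = −8.314 × (1.25 ln 0.284 + 3.15 ln 0.716) = 21.8 J/K.

ΔS_mix = 21.8 J/K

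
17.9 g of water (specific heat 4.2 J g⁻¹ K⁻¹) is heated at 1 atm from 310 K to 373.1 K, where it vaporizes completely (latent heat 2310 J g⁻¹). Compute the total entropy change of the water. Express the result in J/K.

ΔS = 125 J/K

Warming step: ΔS₁ = m c ln(T_tr/T_i) = 17.9 × 4.2 × ln(373.1/310) = 13.93 J/K.
Phase change: ΔS₂ = +mL/T_tr = 17.9 × 2310 / 373.1 = 110.8 J/K.
ΔS_total = (13.93) + (110.8) = 125 J/K.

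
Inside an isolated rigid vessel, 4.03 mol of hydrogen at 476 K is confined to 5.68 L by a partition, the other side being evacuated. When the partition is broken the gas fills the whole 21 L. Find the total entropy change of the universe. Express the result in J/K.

ΔS_universe = 43.8 J/K

For an ideal gas in free expansion Q = 0 and W = 0, so T is unchanged.
Entropy is a state function; using a reversible isothermal path, ΔS_gas = nR ln(V₂/V₁) = 4.03 × 8.314 × ln(21/5.68) = 43.8 J/K.
The insulated surroundings exchange no heat, so ΔS_surr = 0 and ΔS_universe = ΔS_gas.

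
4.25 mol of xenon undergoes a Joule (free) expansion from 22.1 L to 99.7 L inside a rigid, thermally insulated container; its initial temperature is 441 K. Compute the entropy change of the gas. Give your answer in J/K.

For an ideal gas in free expansion Q = 0 and W = 0, so T is unchanged.
Entropy is a state function; using a reversible isothermal path, ΔS_gas = nR ln(V₂/V₁) = 4.25 × 8.314 × ln(99.7/22.1) = 53.2 J/K.

ΔS_gas = 53.2 J/K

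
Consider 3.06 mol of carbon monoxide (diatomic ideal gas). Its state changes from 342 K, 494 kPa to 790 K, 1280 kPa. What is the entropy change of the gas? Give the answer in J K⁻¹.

ΔS = nC_p ln(T₂/T₁) − nR ln(P₂/P₁), with C_p = 7R/2 = 29.1 J mol⁻¹ K⁻¹ for a diatomic ideal gas.
ΔS = 3.06 × [29.1 × ln(790/342) − 8.314 × ln(1280/494)] = 50.3 J/K.

ΔS = 50.3 J/K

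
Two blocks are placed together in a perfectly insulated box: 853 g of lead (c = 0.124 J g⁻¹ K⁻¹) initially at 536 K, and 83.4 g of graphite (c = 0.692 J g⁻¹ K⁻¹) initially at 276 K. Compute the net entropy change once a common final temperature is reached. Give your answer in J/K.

ΔS_total = 7.6 J/K

Energy balance: T_f = (m₁c₁T₁ + m₂c₂T₂)/(m₁c₁ + m₂c₂) = 444.22 K.
ΔS₁ = m₁c₁ ln(T_f/T₁) = 105.772 × ln(444.22/536) = -19.87 J/K.
ΔS₂ = m₂c₂ ln(T_f/T₂) = 57.7128 × ln(444.22/276) = 27.47 J/K.
ΔS_total = -19.87 + 27.47 = 7.6 J/K.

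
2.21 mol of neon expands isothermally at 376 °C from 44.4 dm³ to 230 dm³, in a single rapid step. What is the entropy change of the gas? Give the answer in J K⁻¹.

Entropy is a state function, so ΔS_gas depends only on the end states.
For an isothermal ideal gas ΔS_gas = nR ln(V₂/V₁) = 2.21 × 8.314 × ln(230/44.4) = 30.2 J/K.

ΔS_gas = 30.2 J/K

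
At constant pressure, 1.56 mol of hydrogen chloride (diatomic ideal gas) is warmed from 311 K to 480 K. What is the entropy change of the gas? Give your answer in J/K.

At constant pressure, ΔS = nC_p ln(T₂/T₁) with C_p = 7R/2 = 29.1 J mol⁻¹ K⁻¹.
ΔS = 1.56 × 29.1 × ln(480/311) = 19.7 J/K.

ΔS = 19.7 J/K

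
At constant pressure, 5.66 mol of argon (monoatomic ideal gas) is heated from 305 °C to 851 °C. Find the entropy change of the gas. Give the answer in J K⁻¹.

ΔS = 78.2 J/K

In kelvin: T₁ = 578.15 K, T₂ = 1124.15 K. At constant pressure, ΔS = nC_p ln(T₂/T₁) with C_p = 5R/2 = 20.79 J mol⁻¹ K⁻¹.
ΔS = 5.66 × 20.79 × ln(1124.15/578.15) = 78.2 J/K.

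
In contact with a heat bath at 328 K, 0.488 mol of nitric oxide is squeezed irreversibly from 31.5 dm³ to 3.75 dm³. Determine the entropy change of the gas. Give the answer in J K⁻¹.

ΔS_gas = -8.63 J/K

Entropy is a state function, so ΔS_gas depends only on the end states.
For an isothermal ideal gas ΔS_gas = nR ln(V₂/V₁) = 0.488 × 8.314 × ln(3.75/31.5) = -8.63 J/K.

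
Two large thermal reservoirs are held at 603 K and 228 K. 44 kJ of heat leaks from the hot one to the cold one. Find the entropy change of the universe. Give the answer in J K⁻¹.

ΔS_total = 120 J/K

ΔS_hot = −Q/T_H = −44000/603 = -72.97 J/K and ΔS_cold = +Q/T_C = 44000/228 = 193 J/K.
ΔS_total = -72.97 + 193 = 120 J/K, positive as the second law requires.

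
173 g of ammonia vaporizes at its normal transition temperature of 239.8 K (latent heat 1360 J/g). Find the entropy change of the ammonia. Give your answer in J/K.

ΔS = 981 J/K

Heat absorbed by the substance: Q = mL = 173 × 1360 = 235280 J.
At constant T, ΔS = Q_rev/T = 235280 / 239.8 = 981 J/K.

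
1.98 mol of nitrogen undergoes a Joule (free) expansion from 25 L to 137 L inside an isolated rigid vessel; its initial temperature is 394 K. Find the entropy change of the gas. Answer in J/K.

ΔS_gas = 28 J/K

No heat is exchanged and no work is done, so the ideal-gas temperature stays constant.
Entropy is a state function; using a reversible isothermal path, ΔS_gas = nR ln(V₂/V₁) = 1.98 × 8.314 × ln(137/25) = 28 J/K.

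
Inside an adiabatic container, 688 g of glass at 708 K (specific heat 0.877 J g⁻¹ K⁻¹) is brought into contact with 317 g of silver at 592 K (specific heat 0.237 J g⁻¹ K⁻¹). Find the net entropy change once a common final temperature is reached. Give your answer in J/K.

Energy balance: T_f = (m₁c₁T₁ + m₂c₂T₂)/(m₁c₁ + m₂c₂) = 695.16 K.
ΔS₁ = m₁c₁ ln(T_f/T₁) = 603.376 × ln(695.16/708) = -11.05 J/K.
ΔS₂ = m₂c₂ ln(T_f/T₂) = 75.129 × ln(695.16/592) = 12.07 J/K.
ΔS_total = -11.05 + 12.07 = 1.02 J/K.

ΔS_total = 1.02 J/K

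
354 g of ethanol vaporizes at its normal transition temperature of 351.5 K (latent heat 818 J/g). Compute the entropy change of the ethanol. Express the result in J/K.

ΔS = 824 J/K

Heat absorbed by the substance: Q = mL = 354 × 818 = 289572 J.
At constant T, ΔS = Q_rev/T = 289572 / 351.5 = 824 J/K.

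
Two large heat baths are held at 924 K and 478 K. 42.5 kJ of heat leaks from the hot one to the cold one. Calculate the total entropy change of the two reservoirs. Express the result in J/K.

ΔS_total = 42.9 J/K

ΔS_hot = −Q/T_H = −42500/924 = -46 J/K and ΔS_cold = +Q/T_C = 42500/478 = 88.91 J/K.
ΔS_total = -46 + 88.91 = 42.9 J/K, positive as the second law requires.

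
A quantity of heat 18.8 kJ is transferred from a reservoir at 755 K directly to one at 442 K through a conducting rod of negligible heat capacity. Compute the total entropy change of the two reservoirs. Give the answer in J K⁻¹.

ΔS_total = 17.6 J/K

ΔS_hot = −Q/T_H = −18800/755 = -24.9 J/K and ΔS_cold = +Q/T_C = 18800/442 = 42.53 J/K.
ΔS_total = -24.9 + 42.53 = 17.6 J/K, positive as the second law requires.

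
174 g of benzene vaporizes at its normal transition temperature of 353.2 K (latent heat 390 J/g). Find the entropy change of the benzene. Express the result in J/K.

Heat absorbed by the substance: Q = mL = 174 × 390 = 67860 J.
At constant T, ΔS = Q_rev/T = 67860 / 353.2 = 192 J/K.

ΔS = 192 J/K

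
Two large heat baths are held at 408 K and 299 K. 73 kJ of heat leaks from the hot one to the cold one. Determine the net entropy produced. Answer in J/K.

ΔS_total = 65.2 J/K

ΔS_hot = −Q/T_H = −73000/408 = -178.9 J/K and ΔS_cold = +Q/T_C = 73000/299 = 244.1 J/K.
ΔS_total = -178.9 + 244.1 = 65.2 J/K, positive as the second law requires.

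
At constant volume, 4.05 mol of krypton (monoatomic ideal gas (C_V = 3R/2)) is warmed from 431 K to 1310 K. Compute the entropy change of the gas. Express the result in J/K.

ΔS = 56.1 J/K

At constant volume, ΔS = nC_V ln(T₂/T₁) with C_V = 3R/2 = 12.47 J mol⁻¹ K⁻¹.
ΔS = 4.05 × 12.47 × ln(1310/431) = 56.1 J/K.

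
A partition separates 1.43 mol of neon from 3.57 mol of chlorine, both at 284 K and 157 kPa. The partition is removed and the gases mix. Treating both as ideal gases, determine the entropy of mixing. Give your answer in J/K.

ΔS_mix = 24.9 J/K

Mole fractions: x_A = 1.43/5 = 0.286, x_B = 0.714.
ΔS_mix = −R(n_A ln x_A + n_B ln x_B) = −8.314 × (1.43 ln 0.286 + 3.57 ln 0.714) = 24.9 J/K.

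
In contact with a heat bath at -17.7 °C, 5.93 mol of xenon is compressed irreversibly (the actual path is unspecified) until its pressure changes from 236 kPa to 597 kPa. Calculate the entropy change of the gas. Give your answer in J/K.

Entropy is a state function, so ΔS_gas depends only on the end states.
For an isothermal ideal gas ΔS_gas = nR ln(P₁/P₂) = 5.93 × 8.314 × ln(236/597) = -45.8 J/K.

ΔS_gas = -45.8 J/K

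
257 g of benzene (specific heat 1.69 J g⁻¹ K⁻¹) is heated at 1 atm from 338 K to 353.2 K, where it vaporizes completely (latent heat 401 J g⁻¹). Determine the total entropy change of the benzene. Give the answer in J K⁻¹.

Warming step: ΔS₁ = m c ln(T_tr/T_i) = 257 × 1.69 × ln(353.2/338) = 19.11 J/K.
Phase change: ΔS₂ = +mL/T_tr = 257 × 401 / 353.2 = 291.8 J/K.
ΔS_total = (19.11) + (291.8) = 311 J/K.

ΔS = 311 J/K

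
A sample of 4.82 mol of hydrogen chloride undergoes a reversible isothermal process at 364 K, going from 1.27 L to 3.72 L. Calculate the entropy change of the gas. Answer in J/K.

For an isothermal ideal gas ΔS_gas = nR ln(V₂/V₁) = 4.82 × 8.314 × ln(3.72/1.27) = 43.1 J/K.

ΔS_gas = 43.1 J/K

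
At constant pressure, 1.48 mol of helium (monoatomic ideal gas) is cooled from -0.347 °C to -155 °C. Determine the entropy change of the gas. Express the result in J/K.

ΔS = -25.7 J/K

In kelvin: T₁ = 272.803 K, T₂ = 118.15 K. At constant pressure, ΔS = nC_p ln(T₂/T₁) with C_p = 5R/2 = 20.79 J mol⁻¹ K⁻¹.
ΔS = 1.48 × 20.79 × ln(118.15/272.803) = -25.7 J/K.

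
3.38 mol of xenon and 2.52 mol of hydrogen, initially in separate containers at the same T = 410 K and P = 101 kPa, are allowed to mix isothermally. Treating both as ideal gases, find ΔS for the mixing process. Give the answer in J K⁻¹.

Mole fractions: x_A = 3.38/5.9 = 0.573, x_B = 0.427.
ΔS_mix = −R(n_A ln x_A + n_B ln x_B) = −8.314 × (3.38 ln 0.573 + 2.52 ln 0.427) = 33.5 J/K.

ΔS_mix = 33.5 J/K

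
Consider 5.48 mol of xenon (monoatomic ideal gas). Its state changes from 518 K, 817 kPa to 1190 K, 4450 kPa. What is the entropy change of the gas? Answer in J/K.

ΔS = nC_p ln(T₂/T₁) − nR ln(P₂/P₁), with C_p = 5R/2 = 20.79 J mol⁻¹ K⁻¹ for a monoatomic ideal gas.
ΔS = 5.48 × [20.79 × ln(1190/518) − 8.314 × ln(4450/817)] = 17.5 J/K.

ΔS = 17.5 J/K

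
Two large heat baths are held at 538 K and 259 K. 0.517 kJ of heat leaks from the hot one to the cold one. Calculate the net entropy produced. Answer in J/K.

ΔS_hot = −Q/T_H = −517/538 = -0.961 J/K and ΔS_cold = +Q/T_C = 517/259 = 1.996 J/K.
ΔS_total = -0.961 + 1.996 = 1.04 J/K, positive as the second law requires.

ΔS_total = 1.04 J/K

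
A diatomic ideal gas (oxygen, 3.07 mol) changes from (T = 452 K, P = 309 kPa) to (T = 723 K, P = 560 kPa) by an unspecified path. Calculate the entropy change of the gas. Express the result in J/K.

ΔS = nC_p ln(T₂/T₁) − nR ln(P₂/P₁), with C_p = 7R/2 = 29.1 J mol⁻¹ K⁻¹ for a diatomic ideal gas.
ΔS = 3.07 × [29.1 × ln(723/452) − 8.314 × ln(560/309)] = 26.8 J/K.

ΔS = 26.8 J/K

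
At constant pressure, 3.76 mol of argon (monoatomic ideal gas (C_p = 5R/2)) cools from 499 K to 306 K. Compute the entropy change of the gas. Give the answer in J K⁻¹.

ΔS = -38.2 J/K

At constant pressure, ΔS = nC_p ln(T₂/T₁) with C_p = 5R/2 = 20.79 J mol⁻¹ K⁻¹.
ΔS = 3.76 × 20.79 × ln(306/499) = -38.2 J/K.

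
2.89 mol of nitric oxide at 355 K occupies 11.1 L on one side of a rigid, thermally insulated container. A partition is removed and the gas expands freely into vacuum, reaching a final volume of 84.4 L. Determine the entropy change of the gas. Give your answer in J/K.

ΔS_gas = 48.7 J/K

For an ideal gas in free expansion Q = 0 and W = 0, so T is unchanged.
Entropy is a state function; using a reversible isothermal path, ΔS_gas = nR ln(V₂/V₁) = 2.89 × 8.314 × ln(84.4/11.1) = 48.7 J/K.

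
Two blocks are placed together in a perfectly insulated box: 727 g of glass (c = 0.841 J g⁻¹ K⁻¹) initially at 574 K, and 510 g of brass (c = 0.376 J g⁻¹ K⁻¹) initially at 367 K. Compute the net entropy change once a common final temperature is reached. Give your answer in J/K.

Energy balance: T_f = (m₁c₁T₁ + m₂c₂T₂)/(m₁c₁ + m₂c₂) = 524.58 K.
ΔS₁ = m₁c₁ ln(T_f/T₁) = 611.407 × ln(524.58/574) = -55.05 J/K.
ΔS₂ = m₂c₂ ln(T_f/T₂) = 191.76 × ln(524.58/367) = 68.5 J/K.
ΔS_total = -55.05 + 68.5 = 13.5 J/K.

ΔS_total = 13.5 J/K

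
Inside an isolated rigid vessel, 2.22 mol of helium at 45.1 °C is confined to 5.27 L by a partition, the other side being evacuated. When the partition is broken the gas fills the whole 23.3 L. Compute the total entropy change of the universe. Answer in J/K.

For an ideal gas in free expansion Q = 0 and W = 0, so T is unchanged.
Entropy is a state function; using a reversible isothermal path, ΔS_gas = nR ln(V₂/V₁) = 2.22 × 8.314 × ln(23.3/5.27) = 27.4 J/K.
The insulated surroundings exchange no heat, so ΔS_surr = 0 and ΔS_universe = ΔS_gas.

ΔS_universe = 27.4 J/K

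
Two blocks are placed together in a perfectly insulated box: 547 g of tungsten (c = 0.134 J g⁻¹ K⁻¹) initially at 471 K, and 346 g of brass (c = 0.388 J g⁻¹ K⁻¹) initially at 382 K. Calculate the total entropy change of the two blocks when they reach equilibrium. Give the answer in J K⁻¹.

Energy balance: T_f = (m₁c₁T₁ + m₂c₂T₂)/(m₁c₁ + m₂c₂) = 413.43 K.
ΔS₁ = m₁c₁ ln(T_f/T₁) = 73.298 × ln(413.43/471) = -9.556 J/K.
ΔS₂ = m₂c₂ ln(T_f/T₂) = 134.248 × ln(413.43/382) = 10.62 J/K.
ΔS_total = -9.556 + 10.62 = 1.06 J/K.

ΔS_total = 1.06 J/K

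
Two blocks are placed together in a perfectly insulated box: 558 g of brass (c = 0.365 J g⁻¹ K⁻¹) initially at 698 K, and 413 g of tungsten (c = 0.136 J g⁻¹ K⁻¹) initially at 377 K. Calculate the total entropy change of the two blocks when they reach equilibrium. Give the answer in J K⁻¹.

ΔS_total = 7.39 J/K

Energy balance: T_f = (m₁c₁T₁ + m₂c₂T₂)/(m₁c₁ + m₂c₂) = 628.61 K.
ΔS₁ = m₁c₁ ln(T_f/T₁) = 203.67 × ln(628.61/698) = -21.33 J/K.
ΔS₂ = m₂c₂ ln(T_f/T₂) = 56.168 × ln(628.61/377) = 28.72 J/K.
ΔS_total = -21.33 + 28.72 = 7.39 J/K.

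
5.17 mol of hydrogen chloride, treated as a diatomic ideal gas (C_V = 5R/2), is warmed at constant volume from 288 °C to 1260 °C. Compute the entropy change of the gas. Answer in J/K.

In kelvin: T₁ = 561.15 K, T₂ = 1533.15 K. At constant volume, ΔS = nC_V ln(T₂/T₁) with C_V = 5R/2 = 20.79 J mol⁻¹ K⁻¹.
ΔS = 5.17 × 20.79 × ln(1533.15/561.15) = 108 J/K.

ΔS = 108 J/K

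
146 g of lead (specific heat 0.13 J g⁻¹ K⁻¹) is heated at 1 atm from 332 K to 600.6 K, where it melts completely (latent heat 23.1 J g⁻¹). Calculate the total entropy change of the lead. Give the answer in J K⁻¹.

ΔS = 16.9 J/K

Warming step: ΔS₁ = m c ln(T_tr/T_i) = 146 × 0.13 × ln(600.6/332) = 11.25 J/K.
Phase change: ΔS₂ = +mL/T_tr = 146 × 23.1 / 600.6 = 5.615 J/K.
ΔS_total = (11.25) + (5.615) = 16.9 J/K.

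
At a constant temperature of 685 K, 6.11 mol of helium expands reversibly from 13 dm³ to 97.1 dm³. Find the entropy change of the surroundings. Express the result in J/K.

For an isothermal ideal gas ΔS_gas = nR ln(V₂/V₁) = 6.11 × 8.314 × ln(97.1/13) = 102 J/K.
The process is reversible, so ΔS_surr = −ΔS_gas = -102 J/K and ΔS_universe = 0.

ΔS_surr = -102 J/K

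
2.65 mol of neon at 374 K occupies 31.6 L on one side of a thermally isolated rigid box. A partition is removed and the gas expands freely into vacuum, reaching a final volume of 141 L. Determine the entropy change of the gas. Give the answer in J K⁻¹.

ΔS_gas = 33 J/K

No heat is exchanged and no work is done, so the ideal-gas temperature stays constant.
Entropy is a state function; using a reversible isothermal path, ΔS_gas = nR ln(V₂/V₁) = 2.65 × 8.314 × ln(141/31.6) = 33 J/K.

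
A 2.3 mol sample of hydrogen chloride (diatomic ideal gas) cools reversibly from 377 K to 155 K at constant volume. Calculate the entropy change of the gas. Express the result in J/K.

ΔS = -42.5 J/K

At constant volume, ΔS = nC_V ln(T₂/T₁) with C_V = 5R/2 = 20.79 J mol⁻¹ K⁻¹.
ΔS = 2.3 × 20.79 × ln(155/377) = -42.5 J/K.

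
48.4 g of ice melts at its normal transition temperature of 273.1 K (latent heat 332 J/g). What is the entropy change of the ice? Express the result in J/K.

Heat absorbed by the substance: Q = mL = 48.4 × 332 = 16068.8 J.
At constant T, ΔS = Q_rev/T = 16068.8 / 273.1 = 58.8 J/K.

ΔS = 58.8 J/K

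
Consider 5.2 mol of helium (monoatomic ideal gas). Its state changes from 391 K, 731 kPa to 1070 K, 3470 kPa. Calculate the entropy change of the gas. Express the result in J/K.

ΔS = nC_p ln(T₂/T₁) − nR ln(P₂/P₁), with C_p = 5R/2 = 20.79 J mol⁻¹ K⁻¹ for a monoatomic ideal gas.
ΔS = 5.2 × [20.79 × ln(1070/391) − 8.314 × ln(3470/731)] = 41.5 J/K.

ΔS = 41.5 J/K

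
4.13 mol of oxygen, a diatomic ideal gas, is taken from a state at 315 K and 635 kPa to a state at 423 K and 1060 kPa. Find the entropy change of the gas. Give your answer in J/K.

ΔS = nC_p ln(T₂/T₁) − nR ln(P₂/P₁), with C_p = 7R/2 = 29.1 J mol⁻¹ K⁻¹ for a diatomic ideal gas.
ΔS = 4.13 × [29.1 × ln(423/315) − 8.314 × ln(1060/635)] = 17.8 J/K.

ΔS = 17.8 J/K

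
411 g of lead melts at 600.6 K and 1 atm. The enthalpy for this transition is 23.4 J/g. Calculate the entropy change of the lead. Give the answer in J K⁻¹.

Heat absorbed by the substance: Q = mL = 411 × 23.4 = 9617.4 J.
At constant T, ΔS = Q_rev/T = 9617.4 / 600.6 = 16 J/K.

ΔS = 16 J/K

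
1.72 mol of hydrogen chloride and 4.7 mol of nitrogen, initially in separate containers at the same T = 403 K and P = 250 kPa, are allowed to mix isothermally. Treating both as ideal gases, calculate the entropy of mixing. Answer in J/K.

ΔS_mix = 31 J/K

Mole fractions: x_A = 1.72/6.42 = 0.268, x_B = 0.732.
ΔS_mix = −R(n_A ln x_A + n_B ln x_B) = −8.314 × (1.72 ln 0.268 + 4.7 ln 0.732) = 31 J/K.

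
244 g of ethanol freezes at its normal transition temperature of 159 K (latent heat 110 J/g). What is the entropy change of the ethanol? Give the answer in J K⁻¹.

Heat released by the substance: Q = −mL = −244 × 110 = −26840 J.
At constant T, ΔS = Q_rev/T = −26840 / 159 = -169 J/K.

ΔS = -169 J/K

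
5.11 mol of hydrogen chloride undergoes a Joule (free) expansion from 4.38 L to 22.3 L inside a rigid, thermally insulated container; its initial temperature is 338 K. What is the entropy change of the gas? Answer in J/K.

No heat is exchanged and no work is done, so the ideal-gas temperature stays constant.
Entropy is a state function; using a reversible isothermal path, ΔS_gas = nR ln(V₂/V₁) = 5.11 × 8.314 × ln(22.3/4.38) = 69.1 J/K.

ΔS_gas = 69.1 J/K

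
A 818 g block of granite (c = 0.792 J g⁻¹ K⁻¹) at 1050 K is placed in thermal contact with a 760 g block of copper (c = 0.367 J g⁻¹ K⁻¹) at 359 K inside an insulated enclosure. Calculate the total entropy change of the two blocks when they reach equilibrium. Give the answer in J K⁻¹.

ΔS_total = 94.8 J/K

Energy balance: T_f = (m₁c₁T₁ + m₂c₂T₂)/(m₁c₁ + m₂c₂) = 842.04 K.
ΔS₁ = m₁c₁ ln(T_f/T₁) = 647.856 × ln(842.04/1050) = -143 J/K.
ΔS₂ = m₂c₂ ln(T_f/T₂) = 278.92 × ln(842.04/359) = 237.8 J/K.
ΔS_total = -143 + 237.8 = 94.8 J/K.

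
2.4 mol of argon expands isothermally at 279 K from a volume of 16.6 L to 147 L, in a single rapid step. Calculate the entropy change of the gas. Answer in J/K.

Entropy is a state function, so ΔS_gas depends only on the end states.
For an isothermal ideal gas ΔS_gas = nR ln(V₂/V₁) = 2.4 × 8.314 × ln(147/16.6) = 43.5 J/K.

ΔS_gas = 43.5 J/K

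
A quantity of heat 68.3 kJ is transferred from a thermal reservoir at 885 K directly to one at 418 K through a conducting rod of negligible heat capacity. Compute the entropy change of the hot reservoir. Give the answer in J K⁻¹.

The hot reservoir loses heat Q, so ΔS_hot = −Q/T_H = −68300/885 = -77.2 J/K.

ΔS_hot = -77.2 J/K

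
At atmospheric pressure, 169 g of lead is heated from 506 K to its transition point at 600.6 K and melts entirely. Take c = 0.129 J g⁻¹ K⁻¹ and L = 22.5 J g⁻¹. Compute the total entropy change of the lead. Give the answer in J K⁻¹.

Warming step: ΔS₁ = m c ln(T_tr/T_i) = 169 × 0.129 × ln(600.6/506) = 3.737 J/K.
Phase change: ΔS₂ = +mL/T_tr = 169 × 22.5 / 600.6 = 6.331 J/K.
ΔS_total = (3.737) + (6.331) = 10.1 J/K.

ΔS = 10.1 J/K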